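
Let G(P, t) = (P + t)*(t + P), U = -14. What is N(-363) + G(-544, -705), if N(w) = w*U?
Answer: 1565083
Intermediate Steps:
N(w) = -14*w (N(w) = w*(-14) = -14*w)
G(P, t) = (P + t)**2 (G(P, t) = (P + t)*(P + t) = (P + t)**2)
N(-363) + G(-544, -705) = -14*(-363) + (-544 - 705)**2 = 5082 + (-1249)**2 = 5082 + 1560001 = 1565083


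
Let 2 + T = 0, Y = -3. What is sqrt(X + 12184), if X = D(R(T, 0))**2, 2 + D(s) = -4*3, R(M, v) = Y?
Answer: 2*sqrt(3095) ≈ 111.27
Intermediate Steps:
T = -2 (T = -2 + 0 = -2)
R(M, v) = -3
D(s) = -14 (D(s) = -2 - 4*3 = -2 - 12 = -14)
X = 196 (X = (-14)**2 = 196)
sqrt(X + 12184) = sqrt(196 + 12184) = sqrt(12380) = 2*sqrt(3095)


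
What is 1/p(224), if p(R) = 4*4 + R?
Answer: 1/240 ≈ 0.0041667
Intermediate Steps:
p(R) = 16 + R
1/p(224) = 1/(16 + 224) = 1/240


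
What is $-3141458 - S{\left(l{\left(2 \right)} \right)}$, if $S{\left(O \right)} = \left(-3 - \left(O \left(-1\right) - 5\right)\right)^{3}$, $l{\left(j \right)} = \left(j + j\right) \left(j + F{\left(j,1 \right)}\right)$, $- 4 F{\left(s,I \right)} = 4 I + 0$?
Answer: $-3141674$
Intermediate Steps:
$F{\left(s,I \right)} = - I$ ($F{\left(s,I \right)} = - \frac{4 I + 0}{4} = - \frac{4 I}{4} = - I$)
$l{\left(j \right)} = 2 j \left(-1 + j\right)$ ($l{\left(j \right)} = \left(j + j\right) \left(j - 1\right) = 2 j \left(j - 1\right) = 2 j \left(-1 + j\right)$)
$S{\left(O \right)} = \left(2 + O\right)^{3}$ ($S{\left(O \right)} = \left(-3 - \left(- O - 5\right)\right)^{3} = \left(-3 - \left(-5 - O\right)\right)^{3} = \left(-3 + \left(5 + O\right)\right)^{3} = \left(2 + O\right)^{3}$)
$-3141458 - S{\left(l{\left(2 \right)} \right)} = -3141458 - \left(2 + 2 \cdot 2 \left(-1 + 2\right)\right)^{3} = -3141458 - \left(2 + 2 \cdot 2 \cdot 1\right)^{3} = -3141458 - \left(2 + 4\right)^{3} = -3141458 - 6^{3} = -3141458 - 216 = -3141674$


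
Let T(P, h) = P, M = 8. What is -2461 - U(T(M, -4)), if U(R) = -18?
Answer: -2443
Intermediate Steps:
-2461 - U(T(M, -4)) = -2461 - 1*(-18) = -2461 + 18 = -2443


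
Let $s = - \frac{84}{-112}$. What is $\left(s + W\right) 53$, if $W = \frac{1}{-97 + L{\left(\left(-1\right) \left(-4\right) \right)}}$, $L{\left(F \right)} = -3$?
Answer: $\frac{1961}{50} \approx 39.22$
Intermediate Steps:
$s = \frac{3}{4}$ ($s = \left(-84\right) \left(- \frac{1}{112}\right) = \frac{3}{4} \approx 0.75$)
$W = - \frac{1}{100}$ ($W = \frac{1}{-97 - 3} = \frac{1}{-100} = - \frac{1}{100} \approx -0.01$)
$\left(s + W\right) 53 = \left(\frac{3}{4} - \frac{1}{100}\right) 53 = \frac{37}{50} \cdot 53 = \frac{1961}{50}$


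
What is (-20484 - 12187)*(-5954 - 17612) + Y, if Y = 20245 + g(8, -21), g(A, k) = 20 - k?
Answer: 769945072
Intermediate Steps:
Y = 20286 (Y = 20245 + (20 - 1*(-21)) = 20245 + (20 + 21) = 20245 + 41 = 20286)
(-20484 - 12187)*(-5954 - 17612) + Y = (-20484 - 12187)*(-5954 - 17612) + 20286 = -32671*(-23566) + 20286 = 769924786 + 20286 = 769945072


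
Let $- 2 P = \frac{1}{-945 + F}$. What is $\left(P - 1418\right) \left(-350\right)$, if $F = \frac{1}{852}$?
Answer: $\frac{399590336600}{805139} \approx 4.963 \cdot 10^{5}$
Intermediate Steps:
$F = \frac{1}{852} \approx 0.0011737$
$P = \frac{426}{805139}$ ($P = - \frac{1}{2 \left(-945 + \frac{1}{852}\right)} = - \frac{1}{2 \left(- \frac{805139}{852}\right)} = \left(- \frac{1}{2}\right) \left(- \frac{852}{805139}\right) = \frac{426}{805139} \approx 0.0005291$)
$\left(P - 1418\right) \left(-350\right) = \left(\frac{426}{805139} - 1418\right) \left(-350\right) = \left(- \frac{1141686676}{805139}\right) \left(-350\right) = \frac{399590336600}{805139}$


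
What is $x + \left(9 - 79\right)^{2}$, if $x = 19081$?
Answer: $23981$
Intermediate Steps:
$x + \left(9 - 79\right)^{2} = 19081 + \left(9 - 79\right)^{2} = 19081 + \left(-70\right)^{2} = 19081 + 4900 = 23981$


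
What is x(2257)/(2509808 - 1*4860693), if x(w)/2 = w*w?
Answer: -10188098/2350885 ≈ -4.3337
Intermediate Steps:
x(w) = 2*w² (x(w) = 2*(w*w) = 2*w²)
x(2257)/(2509808 - 1*4860693) = (2*2257²)/(2509808 - 1*4860693) = (2*5094049)/(2509808 - 4860693) = 10188098/(-2350885) = 10188098*(-1/2350885) = -10188098/2350885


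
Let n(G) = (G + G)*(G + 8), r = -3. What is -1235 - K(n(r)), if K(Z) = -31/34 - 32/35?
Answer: -1467477/1190 ≈ -1233.2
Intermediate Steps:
n(G) = 2*G*(8 + G) (n(G) = (2*G)*(8 + G) = 2*G*(8 + G))
K(Z) = -2173/1190 (K(Z) = -31*1/34 - 32*1/35 = -31/34 - 32/35 = -2173/1190)
-1235 - K(n(r)) = -1235 - 1*(-2173/1190) = -1235 + 2173/1190 = -1467477/1190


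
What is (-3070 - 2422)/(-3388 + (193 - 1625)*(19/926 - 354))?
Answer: -635699/58281354 ≈ -0.010907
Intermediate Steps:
(-3070 - 2422)/(-3388 + (193 - 1625)*(19/926 - 354)) = -5492/(-3388 - 1432*(19*(1/926) - 354)) = -5492/(-3388 - 1432*(19/926 - 354)) = -5492/(-3388 - 1432*(-327785/926)) = -5492/(-3388 + 234694060/463) = -5492/233125416/463 = -5492*463/233125416 = -635699/58281354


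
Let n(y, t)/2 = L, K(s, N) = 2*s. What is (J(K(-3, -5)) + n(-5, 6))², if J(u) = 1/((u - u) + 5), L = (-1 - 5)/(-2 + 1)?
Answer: 3721/25 ≈ 148.84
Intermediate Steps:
L = 6 (L = -6/(-1) = -6*(-1) = 6)
n(y, t) = 12 (n(y, t) = 2*6 = 12)
J(u) = ⅕ (J(u) = 1/(0 + 5) = 1/5 = ⅕)
(J(K(-3, -5)) + n(-5, 6))² = (⅕ + 12)² = (61/5)² = 3721/25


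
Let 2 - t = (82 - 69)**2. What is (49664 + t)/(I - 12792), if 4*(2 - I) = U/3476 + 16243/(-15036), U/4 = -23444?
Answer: -2586967436592/668104470289 ≈ -3.8721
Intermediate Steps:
U = -93776 (U = 4*(-23444) = -93776)
t = -167 (t = 2 - (82 - 69)**2 = 2 - 1*13**2 = 2 - 1*169 = 2 - 169 = -167)
I = 471149423/52265136 (I = 2 - (-93776/3476 + 16243/(-15036))/4 = 2 - (-93776*1/3476 + 16243*(-1/15036))/4 = 2 - (-23444/869 - 16243/15036)/4 = 2 - 1/4*(-366619151/13066284) = 2 + 366619151/52265136 = 471149423/52265136 ≈ 9.0146)
(49664 + t)/(I - 12792) = (49664 - 167)/(471149423/52265136 - 12792) = 49497/(-668104470289/52265136) = 49497*(-52265136/668104470289) = -2586967436592/668104470289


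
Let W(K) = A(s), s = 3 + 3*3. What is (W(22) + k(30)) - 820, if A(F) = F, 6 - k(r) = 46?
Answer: -848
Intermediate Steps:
k(r) = -40 (k(r) = 6 - 1*46 = 6 - 46 = -40)
s = 12 (s = 3 + 9 = 12)
W(K) = 12
(W(22) + k(30)) - 820 = (12 - 40) - 820 = -28 - 820 = -848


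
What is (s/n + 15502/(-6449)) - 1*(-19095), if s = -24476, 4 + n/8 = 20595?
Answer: 5070624135415/265582718 ≈ 19092.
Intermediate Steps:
n = 164728 (n = -32 + 8*20595 = -32 + 164760 = 164728)
(s/n + 15502/(-6449)) - 1*(-19095) = (-24476/164728 + 15502/(-6449)) - 1*(-19095) = (-24476*1/164728 + 15502*(-1/6449)) + 19095 = (-6119/41182 - 15502/6449) + 19095 = -677864795/265582718 + 19095 = 5070624135415/265582718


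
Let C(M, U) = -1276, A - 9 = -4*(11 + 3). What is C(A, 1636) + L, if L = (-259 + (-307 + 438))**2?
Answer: 15108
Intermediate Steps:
A = -47 (A = 9 - 4*(11 + 3) = 9 - 4*14 = 9 - 56 = -47)
L = 16384 (L = (-259 + 131)**2 = (-128)**2 = 16384)
C(A, 1636) + L = -1276 + 16384 = 15108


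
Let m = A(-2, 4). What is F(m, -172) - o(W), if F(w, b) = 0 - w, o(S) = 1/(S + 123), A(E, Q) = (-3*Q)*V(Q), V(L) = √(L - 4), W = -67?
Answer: -1/56 ≈ -0.017857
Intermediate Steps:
V(L) = √(-4 + L)
A(E, Q) = -3*Q*√(-4 + Q) (A(E, Q) = (-3*Q)*√(-4 + Q) = -3*Q*√(-4 + Q))
o(S) = 1/(123 + S)
m = 0 (m = -3*4*√(-4 + 4) = -3*4*√0 = -3*4*0 = 0)
F(w, b) = -w
F(m, -172) - o(W) = -1*0 - 1/(123 - 67) = 0 - 1/56 = -1/56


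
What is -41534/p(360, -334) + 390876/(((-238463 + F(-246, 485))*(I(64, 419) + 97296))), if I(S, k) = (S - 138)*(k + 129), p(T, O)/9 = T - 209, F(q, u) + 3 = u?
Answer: -46739617695655/1529327305098 ≈ -30.562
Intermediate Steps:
F(q, u) = -3 + u
p(T, O) = -1881 + 9*T (p(T, O) = 9*(T - 209) = 9*(-209 + T) = -1881 + 9*T)
I(S, k) = (-138 + S)*(129 + k)
-41534/p(360, -334) + 390876/(((-238463 + F(-246, 485))*(I(64, 419) + 97296))) = -41534/(-1881 + 9*360) + 390876/(((-238463 + (-3 + 485))*((-17802 - 138*419 + 129*64 + 64*419) + 97296))) = -41534/(-1881 + 3240) + 390876/(((-238463 + 482)*((-17802 - 57822 + 8256 + 26816) + 97296))) = -41534/1359 + 390876/((-237981*(-40552 + 97296))) = -41534*1/1359 + 390876/((-237981*56744)) = -41534/1359 + 390876/(-13503993864) = -41534/1359 + 390876*(-1/13503993864) = -41534/1359 - 32573/1125332822 = -46739617695655/1529327305098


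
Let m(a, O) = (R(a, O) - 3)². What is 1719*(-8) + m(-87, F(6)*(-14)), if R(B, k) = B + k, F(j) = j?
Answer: 16524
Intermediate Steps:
m(a, O) = (-3 + O + a)² (m(a, O) = ((a + O) - 3)² = ((O + a) - 3)² = (-3 + O + a)²)
1719*(-8) + m(-87, F(6)*(-14)) = 1719*(-8) + (-3 + 6*(-14) - 87)² = -13752 + (-3 - 84 - 87)² = -13752 + (-174)² = -13752 + 30276 = 16524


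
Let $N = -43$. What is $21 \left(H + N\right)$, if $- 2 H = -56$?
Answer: $-315$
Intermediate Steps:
$H = 28$ ($H = \left(- \frac{1}{2}\right) \left(-56\right) = 28$)
$21 \left(H + N\right) = 21 \left(28 - 43\right) = 21 \left(-15\right) = -315$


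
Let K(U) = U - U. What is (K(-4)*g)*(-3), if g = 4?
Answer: 0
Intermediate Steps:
K(U) = 0
(K(-4)*g)*(-3) = (0*4)*(-3) = 0*(-3) = 0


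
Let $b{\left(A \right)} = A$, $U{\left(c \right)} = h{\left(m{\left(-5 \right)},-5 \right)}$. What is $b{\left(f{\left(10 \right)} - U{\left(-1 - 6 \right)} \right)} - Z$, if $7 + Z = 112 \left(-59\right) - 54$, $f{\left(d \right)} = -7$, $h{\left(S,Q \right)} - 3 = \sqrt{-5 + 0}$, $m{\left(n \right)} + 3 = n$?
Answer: $6659 - i \sqrt{5} \approx 6659.0 - 2.2361 i$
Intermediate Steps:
$m{\left(n \right)} = -3 + n$
$h{\left(S,Q \right)} = 3 + i \sqrt{5}$ ($h{\left(S,Q \right)} = 3 + \sqrt{-5 + 0} = 3 + \sqrt{-5} = 3 + i \sqrt{5}$)
$U{\left(c \right)} = 3 + i \sqrt{5}$
$Z = -6669$ ($Z = -7 + \left(112 \left(-59\right) - 54\right) = -7 - 6662 = -6669$)
$b{\left(f{\left(10 \right)} - U{\left(-1 - 6 \right)} \right)} - Z = \left(-7 - \left(3 + i \sqrt{5}\right)\right) - -6669 = \left(-7 - \left(3 + i \sqrt{5}\right)\right) + 6669 = \left(-10 - i \sqrt{5}\right) + 6669 = 6659 - i \sqrt{5}$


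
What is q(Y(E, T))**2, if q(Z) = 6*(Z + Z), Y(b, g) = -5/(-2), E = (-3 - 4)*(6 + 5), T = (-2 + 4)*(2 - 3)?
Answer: 900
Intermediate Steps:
T = -2 (T = 2*(-1) = -2)
E = -77 (E = -7*11 = -77)
Y(b, g) = 5/2 (Y(b, g) = -5*(-1/2) = 5/2)
q(Z) = 12*Z (q(Z) = 6*(2*Z) = 12*Z)
q(Y(E, T))**2 = (12*(5/2))**2 = 30**2 = 900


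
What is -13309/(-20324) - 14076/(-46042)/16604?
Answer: 1271846075917/1942164915404 ≈ 0.65486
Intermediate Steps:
-13309/(-20324) - 14076/(-46042)/16604 = -13309*(-1/20324) - 14076*(-1/46042)*(1/16604) = 13309/20324 + (7038/23021)*(1/16604) = 13309/20324 + 3519/191120342 = 1271846075917/1942164915404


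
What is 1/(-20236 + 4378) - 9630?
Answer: -152712541/15858 ≈ -9630.0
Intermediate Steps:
1/(-20236 + 4378) - 9630 = 1/(-15858) - 9630 = -1/15858 - 9630 = -152712541/15858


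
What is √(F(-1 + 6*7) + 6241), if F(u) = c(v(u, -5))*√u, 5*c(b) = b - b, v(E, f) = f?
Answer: 79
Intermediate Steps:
c(b) = 0 (c(b) = (b - b)/5 = (⅕)*0 = 0)
F(u) = 0 (F(u) = 0*√u = 0)
√(F(-1 + 6*7) + 6241) = √(0 + 6241) = √6241 = 79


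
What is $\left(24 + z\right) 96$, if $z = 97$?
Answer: $11616$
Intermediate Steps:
$\left(24 + z\right) 96 = \left(24 + 97\right) 96 = 121 \cdot 96 = 11616$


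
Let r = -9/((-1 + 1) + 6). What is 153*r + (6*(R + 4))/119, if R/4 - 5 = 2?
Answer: -54237/238 ≈ -227.89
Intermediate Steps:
R = 28 (R = 20 + 4*2 = 20 + 8 = 28)
r = -3/2 (r = -9/(0 + 6) = -9/6 = -9*⅙ = -3/2 ≈ -1.5000)
153*r + (6*(R + 4))/119 = 153*(-3/2) + (6*(28 + 4))/119 = -459/2 + (6*32)*(1/119) = -459/2 + 192*(1/119) = -459/2 + 192/119 = -54237/238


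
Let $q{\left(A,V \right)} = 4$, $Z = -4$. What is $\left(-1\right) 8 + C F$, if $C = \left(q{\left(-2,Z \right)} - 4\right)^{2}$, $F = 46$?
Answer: $-8$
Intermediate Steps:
$C = 0$ ($C = \left(4 - 4\right)^{2} = 0^{2} = 0$)
$\left(-1\right) 8 + C F = \left(-1\right) 8 + 0 \cdot 46 = -8 + 0 = -8$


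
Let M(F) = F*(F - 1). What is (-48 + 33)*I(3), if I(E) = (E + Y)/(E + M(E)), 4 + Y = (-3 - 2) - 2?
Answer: 40/3 ≈ 13.333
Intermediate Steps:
M(F) = F*(-1 + F)
Y = -11 (Y = -4 + ((-3 - 2) - 2) = -4 + (-5 - 2) = -4 - 7 = -11)
I(E) = (-11 + E)/(E + E*(-1 + E)) (I(E) = (E - 11)/(E + E*(-1 + E)) = (-11 + E)/(E + E*(-1 + E)))
(-48 + 33)*I(3) = (-48 + 33)*((-11 + 3)/3²) = -5*(-8)/3 = -15*(-8/9) = 40/3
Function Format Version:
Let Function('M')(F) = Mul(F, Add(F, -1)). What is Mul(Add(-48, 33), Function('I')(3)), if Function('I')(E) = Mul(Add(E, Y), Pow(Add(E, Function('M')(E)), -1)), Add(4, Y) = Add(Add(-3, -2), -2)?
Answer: Rational(40, 3) ≈ 13.333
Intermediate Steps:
Function('M')(F) = Mul(F, Add(-1, F))
Y = -11 (Y = Add(-4, Add(Add(-3, -2), -2)) = Add(-4, Add(-5, -2)) = Add(-4, -7) = -11)
Function('I')(E) = Mul(Pow(Add(E, Mul(E, Add(-1, E))), -1), Add(-11, E)) (Function('I')(E) = Mul(Add(E, -11), Pow(Add(E, Mul(E, Add(-1, E))), -1)) = Mul(Add(-11, E), Pow(Add(E, Mul(E, Add(-1, E))), -1)) = Mul(Pow(Add(E, Mul(E, Add(-1, E))), -1), Add(-11, E)))
Mul(Add(-48, 33), Function('I')(3)) = Mul(Add(-48, 33), Mul(Pow(3, -2), Add(-11, 3))) = Mul(-15, Mul(Rational(1, 9), -8)) = Mul(-15, Rational(-8, 9)) = Rational(40, 3)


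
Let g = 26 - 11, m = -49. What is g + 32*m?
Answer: -1553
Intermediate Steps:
g = 15
g + 32*m = 15 + 32*(-49) = 15 - 1568 = -1553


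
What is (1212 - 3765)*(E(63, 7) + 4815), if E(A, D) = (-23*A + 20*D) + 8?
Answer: -8971242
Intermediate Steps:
E(A, D) = 8 - 23*A + 20*D
(1212 - 3765)*(E(63, 7) + 4815) = (1212 - 3765)*((8 - 23*63 + 20*7) + 4815) = -2553*((8 - 1449 + 140) + 4815) = -2553*(-1301 + 4815) = -2553*3514 = -8971242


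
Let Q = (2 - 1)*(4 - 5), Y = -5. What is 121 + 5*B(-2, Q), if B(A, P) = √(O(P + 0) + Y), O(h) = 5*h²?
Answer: 121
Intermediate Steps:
Q = -1 (Q = 1*(-1) = -1)
B(A, P) = √(-5 + 5*P²) (B(A, P) = √(5*(P + 0)² - 5) = √(5*P² - 5) = √(-5 + 5*P²))
121 + 5*B(-2, Q) = 121 + 5*√(-5 + 5*(-1)²) = 121 + 5*√(-5 + 5*1) = 121 + 5*√(-5 + 5) = 121 + 5*√0 = 121 + 5*0 = 121 + 0 = 121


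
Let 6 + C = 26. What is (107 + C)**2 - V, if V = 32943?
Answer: -16814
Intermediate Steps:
C = 20 (C = -6 + 26 = 20)
(107 + C)**2 - V = (107 + 20)**2 - 1*32943 = 127**2 - 32943 = 16129 - 32943 = -16814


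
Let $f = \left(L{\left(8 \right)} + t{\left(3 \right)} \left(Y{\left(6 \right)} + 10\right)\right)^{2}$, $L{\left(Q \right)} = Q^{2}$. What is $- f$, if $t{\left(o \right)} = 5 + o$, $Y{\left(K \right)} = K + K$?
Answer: $-57600$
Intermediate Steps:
$Y{\left(K \right)} = 2 K$
$f = 57600$ ($f = \left(8^{2} + \left(5 + 3\right) \left(2 \cdot 6 + 10\right)\right)^{2} = \left(64 + 8 \left(12 + 10\right)\right)^{2} = \left(64 + 8 \cdot 22\right)^{2} = \left(64 + 176\right)^{2} = 240^{2} = 57600$)
$- f = \left(-1\right) 57600 = -57600$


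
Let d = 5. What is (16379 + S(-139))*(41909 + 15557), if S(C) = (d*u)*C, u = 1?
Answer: 901296744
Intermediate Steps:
S(C) = 5*C (S(C) = (5*1)*C = 5*C)
(16379 + S(-139))*(41909 + 15557) = (16379 + 5*(-139))*(41909 + 15557) = (16379 - 695)*57466 = 15684*57466 = 901296744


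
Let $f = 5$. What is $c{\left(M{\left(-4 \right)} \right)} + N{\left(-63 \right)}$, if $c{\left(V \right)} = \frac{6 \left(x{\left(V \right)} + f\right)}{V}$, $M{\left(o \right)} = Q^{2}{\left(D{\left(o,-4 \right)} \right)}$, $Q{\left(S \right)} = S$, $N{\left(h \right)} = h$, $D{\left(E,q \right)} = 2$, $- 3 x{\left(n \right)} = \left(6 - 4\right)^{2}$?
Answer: $- \frac{115}{2} \approx -57.5$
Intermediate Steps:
$x{\left(n \right)} = - \frac{4}{3}$ ($x{\left(n \right)} = - \frac{\left(6 - 4\right)^{2}}{3} = - \frac{2^{2}}{3} = \left(- \frac{1}{3}\right) 4 = - \frac{4}{3}$)
$M{\left(o \right)} = 4$ ($M{\left(o \right)} = 2^{2} = 4$)
$c{\left(V \right)} = \frac{22}{V}$ ($c{\left(V \right)} = \frac{6 \left(- \frac{4}{3} + 5\right)}{V} = \frac{6 \cdot \frac{11}{3}}{V} = \frac{22}{V}$)
$c{\left(M{\left(-4 \right)} \right)} + N{\left(-63 \right)} = \frac{22}{4} - 63 = 22 \cdot \frac{1}{4} - 63 = \frac{11}{2} - 63 = - \frac{115}{2}$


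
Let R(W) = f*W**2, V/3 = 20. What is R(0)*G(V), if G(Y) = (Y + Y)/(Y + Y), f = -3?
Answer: 0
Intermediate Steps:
V = 60 (V = 3*20 = 60)
R(W) = -3*W**2
G(Y) = 1 (G(Y) = (2*Y)/((2*Y)) = (2*Y)*(1/(2*Y)) = 1)
R(0)*G(V) = -3*0**2*1 = -3*0*1 = 0*1 = 0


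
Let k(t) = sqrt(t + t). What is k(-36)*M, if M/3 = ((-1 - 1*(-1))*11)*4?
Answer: 0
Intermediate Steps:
k(t) = sqrt(2)*sqrt(t) (k(t) = sqrt(2*t) = sqrt(2)*sqrt(t))
M = 0 (M = 3*(((-1 - 1*(-1))*11)*4) = 3*(((-1 + 1)*11)*4) = 3*((0*11)*4) = 3*(0*4) = 3*0 = 0)
k(-36)*M = (sqrt(2)*sqrt(-36))*0 = (sqrt(2)*(6*I))*0 = (6*I*sqrt(2))*0 = 0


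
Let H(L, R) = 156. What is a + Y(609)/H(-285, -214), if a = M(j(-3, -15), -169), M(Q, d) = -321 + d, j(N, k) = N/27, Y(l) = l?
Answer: -25277/52 ≈ -486.10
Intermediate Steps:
j(N, k) = N/27 (j(N, k) = N*(1/27) = N/27)
a = -490 (a = -321 - 169 = -490)
a + Y(609)/H(-285, -214) = -490 + 609/156 = -490 + 609*(1/156) = -490 + 203/52 = -25277/52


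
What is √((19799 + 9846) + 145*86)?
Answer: √42115 ≈ 205.22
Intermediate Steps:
√((19799 + 9846) + 145*86) = √(29645 + 12470) = √42115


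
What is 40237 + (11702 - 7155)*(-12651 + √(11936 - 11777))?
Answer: -57483860 + 4547*√159 ≈ -5.7426e+7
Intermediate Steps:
40237 + (11702 - 7155)*(-12651 + √(11936 - 11777)) = 40237 + 4547*(-12651 + √159) = 40237 + (-57524097 + 4547*√159) = -57483860 + 4547*√159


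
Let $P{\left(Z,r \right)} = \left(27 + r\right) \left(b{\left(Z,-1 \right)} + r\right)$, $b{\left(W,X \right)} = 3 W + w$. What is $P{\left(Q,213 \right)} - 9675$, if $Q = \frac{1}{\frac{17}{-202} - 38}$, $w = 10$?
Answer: $\frac{337154145}{7693} \approx 43826.0$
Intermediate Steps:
$Q = - \frac{202}{7693}$ ($Q = \frac{1}{17 \left(- \frac{1}{202}\right) - 38} = \frac{1}{- \frac{17}{202} - 38} = \frac{1}{- \frac{7693}{202}} = - \frac{202}{7693} \approx -0.026258$)
$b{\left(W,X \right)} = 10 + 3 W$ ($b{\left(W,X \right)} = 3 W + 10 = 10 + 3 W$)
$P{\left(Z,r \right)} = \left(27 + r\right) \left(10 + r + 3 Z\right)$ ($P{\left(Z,r \right)} = \left(27 + r\right) \left(\left(10 + 3 Z\right) + r\right) = \left(27 + r\right) \left(10 + r + 3 Z\right)$)
$P{\left(Q,213 \right)} - 9675 = \left(270 + 213^{2} + 37 \cdot 213 + 81 \left(- \frac{202}{7693}\right) + 3 \left(- \frac{202}{7693}\right) 213\right) - 9675 = \left(270 + 45369 + 7881 - \frac{16362}{7693} - \frac{129078}{7693}\right) - 9675 = \frac{411583920}{7693} - 9675 = \frac{337154145}{7693}$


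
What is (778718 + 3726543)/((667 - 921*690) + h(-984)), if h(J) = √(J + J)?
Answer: -2860043303803/403000243297 - 18021044*I*√123/403000243297 ≈ -7.0969 - 0.00049594*I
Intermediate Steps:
h(J) = √2*√J (h(J) = √(2*J) = √2*√J)
(778718 + 3726543)/((667 - 921*690) + h(-984)) = (778718 + 3726543)/((667 - 921*690) + √2*√(-984)) = 4505261/((667 - 635490) + √2*(2*I*√246)) = 4505261/(-634823 + 4*I*√123)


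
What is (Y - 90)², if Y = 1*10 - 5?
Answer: 7225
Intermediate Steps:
Y = 5 (Y = 10 - 5 = 5)
(Y - 90)² = (5 - 90)² = (-85)² = 7225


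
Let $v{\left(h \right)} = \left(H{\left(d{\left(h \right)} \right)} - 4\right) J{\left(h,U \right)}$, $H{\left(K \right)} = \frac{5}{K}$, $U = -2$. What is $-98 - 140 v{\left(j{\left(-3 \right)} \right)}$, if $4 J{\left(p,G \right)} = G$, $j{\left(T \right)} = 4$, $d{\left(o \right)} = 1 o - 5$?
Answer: $-728$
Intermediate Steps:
$d{\left(o \right)} = -5 + o$ ($d{\left(o \right)} = o - 5 = -5 + o$)
$J{\left(p,G \right)} = \frac{G}{4}$
$v{\left(h \right)} = 2 - \frac{5}{2 \left(-5 + h\right)}$ ($v{\left(h \right)} = \left(\frac{5}{-5 + h} - 4\right) \frac{1}{4} \left(-2\right) = \left(-4 + \frac{5}{-5 + h}\right) \left(- \frac{1}{2}\right) = 2 - \frac{5}{2 \left(-5 + h\right)}$)
$-98 - 140 v{\left(j{\left(-3 \right)} \right)} = -98 - 140 \frac{-25 + 4 \cdot 4}{2 \left(-5 + 4\right)} = -98 - 140 \frac{-25 + 16}{2 \left(-1\right)} = -98 - 140 \cdot \frac{1}{2} \left(-1\right) \left(-9\right) = -98 - 630 = -728$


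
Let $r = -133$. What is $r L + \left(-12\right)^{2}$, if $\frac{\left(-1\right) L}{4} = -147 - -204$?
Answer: $30468$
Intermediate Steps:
$L = -228$ ($L = - 4 \left(-147 - -204\right) = - 4 \left(-147 + 204\right) = \left(-4\right) 57 = -228$)
$r L + \left(-12\right)^{2} = \left(-133\right) \left(-228\right) + \left(-12\right)^{2} = 30324 + 144 = 30468$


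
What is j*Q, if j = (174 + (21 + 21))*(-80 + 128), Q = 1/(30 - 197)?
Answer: -10368/167 ≈ -62.084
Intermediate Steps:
Q = -1/167 (Q = 1/(-167) = -1/167 ≈ -0.0059880)
j = 10368 (j = (174 + 42)*48 = 216*48 = 10368)
j*Q = 10368*(-1/167) = -10368/167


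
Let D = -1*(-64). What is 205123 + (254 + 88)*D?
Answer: 227011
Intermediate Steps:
D = 64
205123 + (254 + 88)*D = 205123 + (254 + 88)*64 = 205123 + 342*64 = 205123 + 21888 = 227011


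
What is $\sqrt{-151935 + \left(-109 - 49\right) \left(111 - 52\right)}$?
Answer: $47 i \sqrt{73} \approx 401.57 i$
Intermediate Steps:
$\sqrt{-151935 + \left(-109 - 49\right) \left(111 - 52\right)} = \sqrt{-151935 - 9322} = \sqrt{-161257} = 47 i \sqrt{73}$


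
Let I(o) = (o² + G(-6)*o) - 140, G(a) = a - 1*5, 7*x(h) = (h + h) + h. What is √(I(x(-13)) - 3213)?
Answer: I*√159773/7 ≈ 57.102*I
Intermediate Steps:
x(h) = 3*h/7 (x(h) = ((h + h) + h)/7 = (2*h + h)/7 = (3*h)/7 = 3*h/7)
G(a) = -5 + a (G(a) = a - 5 = -5 + a)
I(o) = -140 + o² - 11*o (I(o) = (o² + (-5 - 6)*o) - 140 = (o² - 11*o) - 140 = -140 + o² - 11*o)
√(I(x(-13)) - 3213) = √((-140 + ((3/7)*(-13))² - 33*(-13)/7) - 3213) = √((-140 + (-39/7)² - 11*(-39/7)) - 3213) = √((-140 + 1521/49 + 429/7) - 3213) = √(-2336/49 - 3213) = √(-159773/49) = I*√159773/7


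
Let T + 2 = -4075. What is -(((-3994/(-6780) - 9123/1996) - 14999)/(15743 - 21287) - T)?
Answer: -76521301126619/18756571680 ≈ -4079.7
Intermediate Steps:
T = -4077 (T = -2 - 4075 = -4077)
-(((-3994/(-6780) - 9123/1996) - 14999)/(15743 - 21287) - T) = -(((-3994/(-6780) - 9123/1996) - 14999)/(15743 - 21287) - 1*(-4077)) = -(((-3994*(-1/6780) - 9123*1/1996) - 14999)/(-5544) + 4077) = -(((1997/3390 - 9123/1996) - 14999)*(-1/5544) + 4077) = -((-13470479/3383220 - 14999)*(-1/5544) + 4077) = -(-50758387259/3383220*(-1/5544) + 4077) = -(50758387259/18756571680 + 4077) = -1*76521301126619/18756571680 = -76521301126619/18756571680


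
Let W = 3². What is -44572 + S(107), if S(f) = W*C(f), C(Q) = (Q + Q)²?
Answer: 367592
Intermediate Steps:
C(Q) = 4*Q² (C(Q) = (2*Q)² = 4*Q²)
W = 9
S(f) = 36*f² (S(f) = 9*(4*f²) = 36*f²)
-44572 + S(107) = -44572 + 36*107² = -44572 + 36*11449 = -44572 + 412164 = 367592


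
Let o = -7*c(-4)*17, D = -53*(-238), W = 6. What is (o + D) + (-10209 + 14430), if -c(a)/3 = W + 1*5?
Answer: 20762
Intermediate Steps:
c(a) = -33 (c(a) = -3*(6 + 1*5) = -3*(6 + 5) = -3*11 = -33)
D = 12614
o = 3927 (o = -7*(-33)*17 = 231*17 = 3927)
(o + D) + (-10209 + 14430) = (3927 + 12614) + (-10209 + 14430) = 16541 + 4221 = 20762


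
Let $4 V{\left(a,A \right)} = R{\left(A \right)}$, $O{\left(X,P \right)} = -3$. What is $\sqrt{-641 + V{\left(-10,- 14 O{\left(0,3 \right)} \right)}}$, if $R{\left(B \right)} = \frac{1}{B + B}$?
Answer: $\frac{5 i \sqrt{180915}}{84} \approx 25.318 i$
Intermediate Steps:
$R{\left(B \right)} = \frac{1}{2 B}$
$V{\left(a,A \right)} = \frac{1}{8 A}$ ($V{\left(a,A \right)} = \frac{\frac{1}{2} \frac{1}{A}}{4} = \frac{1}{8 A}$)
$\sqrt{-641 + V{\left(-10,- 14 O{\left(0,3 \right)} \right)}} = \sqrt{-641 + \frac{1}{8 \left(\left(-14\right) \left(-3\right)\right)}} = \sqrt{-641 + \frac{1}{8 \cdot 42}} = \sqrt{-641 + \frac{1}{8} \cdot \frac{1}{42}} = \sqrt{-641 + \frac{1}{336}} = \sqrt{- \frac{215375}{336}} = \frac{5 i \sqrt{180915}}{84}$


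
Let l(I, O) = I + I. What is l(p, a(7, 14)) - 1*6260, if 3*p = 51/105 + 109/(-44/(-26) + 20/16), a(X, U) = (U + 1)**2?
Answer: -100164938/16065 ≈ -6235.0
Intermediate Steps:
a(X, U) = (1 + U)**2
p = 200981/16065 (p = (51/105 + 109/(-44/(-26) + 20/16))/3 = (51*(1/105) + 109/(-44*(-1/26) + 20*(1/16)))/3 = (17/35 + 109/(22/13 + 5/4))/3 = (17/35 + 109/(153/52))/3 = (17/35 + 109*(52/153))/3 = (17/35 + 5668/153)/3 = (1/3)*(200981/5355) = 200981/16065 ≈ 12.510)
l(I, O) = 2*I
l(p, a(7, 14)) - 1*6260 = 2*(200981/16065) - 1*6260 = 401962/16065 - 6260 = -100164938/16065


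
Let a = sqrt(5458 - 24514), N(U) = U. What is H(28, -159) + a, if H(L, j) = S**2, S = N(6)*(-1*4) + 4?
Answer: 400 + 4*I*sqrt(1191) ≈ 400.0 + 138.04*I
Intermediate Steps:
S = -20 (S = 6*(-1*4) + 4 = 6*(-4) + 4 = -24 + 4 = -20)
H(L, j) = 400 (H(L, j) = (-20)**2 = 400)
a = 4*I*sqrt(1191) (a = sqrt(-19056) = 4*I*sqrt(1191) ≈ 138.04*I)
H(28, -159) + a = 400 + 4*I*sqrt(1191)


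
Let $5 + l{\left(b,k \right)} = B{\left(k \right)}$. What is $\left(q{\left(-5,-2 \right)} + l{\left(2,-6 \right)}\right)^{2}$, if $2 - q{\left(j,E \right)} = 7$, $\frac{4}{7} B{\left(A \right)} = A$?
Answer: $\frac{1681}{4} \approx 420.25$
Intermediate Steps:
$B{\left(A \right)} = \frac{7 A}{4}$
$l{\left(b,k \right)} = -5 + \frac{7 k}{4}$
$q{\left(j,E \right)} = -5$ ($q{\left(j,E \right)} = 2 - 7 = -5$)
$\left(q{\left(-5,-2 \right)} + l{\left(2,-6 \right)}\right)^{2} = \left(-5 + \left(-5 + \frac{7}{4} \left(-6\right)\right)\right)^{2} = \left(-5 - \frac{31}{2}\right)^{2} = \left(- \frac{41}{2}\right)^{2} = \frac{1681}{4}$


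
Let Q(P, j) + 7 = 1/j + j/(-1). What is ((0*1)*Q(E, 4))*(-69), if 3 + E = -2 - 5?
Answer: 0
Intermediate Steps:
E = -10 (E = -3 + (-2 - 5) = -3 - 7 = -10)
Q(P, j) = -7 + 1/j - j (Q(P, j) = -7 + (1/j + j/(-1)) = -7 + (1/j + j*(-1)) = -7 + (1/j - j) = -7 + 1/j - j)
((0*1)*Q(E, 4))*(-69) = ((0*1)*(-7 + 1/4 - 1*4))*(-69) = (0*(-7 + 1/4 - 4))*(-69) = (0*(-43/4))*(-69) = 0*(-69) = 0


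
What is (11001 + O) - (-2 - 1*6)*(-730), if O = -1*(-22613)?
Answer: 27774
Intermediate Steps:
O = 22613
(11001 + O) - (-2 - 1*6)*(-730) = (11001 + 22613) - (-2 - 1*6)*(-730) = 33614 - (-2 - 6)*(-730) = 33614 - (-8)*(-730) = 33614 - 1*5840 = 33614 - 5840 = 27774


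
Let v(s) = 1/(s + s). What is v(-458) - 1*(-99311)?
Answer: 90968875/916 ≈ 99311.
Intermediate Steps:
v(s) = 1/(2*s)
v(-458) - 1*(-99311) = (½)/(-458) - 1*(-99311) = (½)*(-1/458) + 99311 = -1/916 + 99311 = 90968875/916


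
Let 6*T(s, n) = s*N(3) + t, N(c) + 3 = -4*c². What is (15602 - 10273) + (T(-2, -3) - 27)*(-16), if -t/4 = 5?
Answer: 16819/3 ≈ 5606.3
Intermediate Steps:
t = -20 (t = -4*5 = -20)
N(c) = -3 - 4*c²
T(s, n) = -10/3 - 13*s/2 (T(s, n) = (s*(-3 - 4*3²) - 20)/6 = (s*(-3 - 4*9) - 20)/6 = (s*(-3 - 36) - 20)/6 = (s*(-39) - 20)/6 = (-39*s - 20)/6 = (-20 - 39*s)/6 = -10/3 - 13*s/2)
(15602 - 10273) + (T(-2, -3) - 27)*(-16) = (15602 - 10273) + ((-10/3 - 13/2*(-2)) - 27)*(-16) = 5329 + ((-10/3 + 13) - 27)*(-16) = 5329 + (29/3 - 27)*(-16) = 5329 - 52/3*(-16) = 5329 + 832/3 = 16819/3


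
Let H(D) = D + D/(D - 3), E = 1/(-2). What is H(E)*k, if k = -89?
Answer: 445/14 ≈ 31.786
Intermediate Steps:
E = -1/2 (E = 1*(-1/2) = -1/2 ≈ -0.50000)
H(D) = D + D/(-3 + D)
H(E)*k = -(-2 - 1/2)/(2*(-3 - 1/2))*(-89) = -1/2*(-5/2)/(-7/2)*(-89) = -1/2*(-2/7)*(-5/2)*(-89) = -5/14*(-89) = 445/14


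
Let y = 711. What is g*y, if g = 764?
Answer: 543204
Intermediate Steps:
g*y = 764*711 = 543204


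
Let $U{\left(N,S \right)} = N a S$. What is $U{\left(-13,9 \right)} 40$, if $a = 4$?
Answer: $-18720$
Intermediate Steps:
$U{\left(N,S \right)} = 4 N S$ ($U{\left(N,S \right)} = N 4 S = 4 N S$)
$U{\left(-13,9 \right)} 40 = 4 \left(-13\right) 9 \cdot 40 = \left(-468\right) 40 = -18720$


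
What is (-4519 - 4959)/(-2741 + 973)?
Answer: 4739/884 ≈ 5.3609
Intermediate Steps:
(-4519 - 4959)/(-2741 + 973) = -9478/(-1768) = -9478*(-1/1768) = 4739/884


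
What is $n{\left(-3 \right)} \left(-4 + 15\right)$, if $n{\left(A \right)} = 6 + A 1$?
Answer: $33$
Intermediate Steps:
$n{\left(A \right)} = 6 + A$
$n{\left(-3 \right)} \left(-4 + 15\right) = \left(6 - 3\right) \left(-4 + 15\right) = 3 \cdot 11 = 33$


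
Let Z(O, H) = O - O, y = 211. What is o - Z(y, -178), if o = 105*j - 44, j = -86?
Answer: -9074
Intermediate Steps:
Z(O, H) = 0
o = -9074 (o = 105*(-86) - 44 = -9030 - 44 = -9074)
o - Z(y, -178) = -9074 - 1*0 = -9074 + 0 = -9074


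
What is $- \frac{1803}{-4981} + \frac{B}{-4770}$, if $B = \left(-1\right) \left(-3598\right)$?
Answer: $- \frac{4660664}{11879685} \approx -0.39232$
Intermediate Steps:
$B = 3598$
$- \frac{1803}{-4981} + \frac{B}{-4770} = - \frac{1803}{-4981} + \frac{3598}{-4770} = \left(-1803\right) \left(- \frac{1}{4981}\right) + 3598 \left(- \frac{1}{4770}\right) = \frac{1803}{4981} - \frac{1799}{2385} = - \frac{4660664}{11879685}$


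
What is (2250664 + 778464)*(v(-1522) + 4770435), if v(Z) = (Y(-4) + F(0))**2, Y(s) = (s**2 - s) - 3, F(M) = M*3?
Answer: 14451133648672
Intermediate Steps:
F(M) = 3*M
Y(s) = -3 + s**2 - s
v(Z) = 289 (v(Z) = ((-3 + (-4)**2 - 1*(-4)) + 3*0)**2 = ((-3 + 16 + 4) + 0)**2 = (17 + 0)**2 = 17**2 = 289)
(2250664 + 778464)*(v(-1522) + 4770435) = (2250664 + 778464)*(289 + 4770435) = 3029128*4770724 = 14451133648672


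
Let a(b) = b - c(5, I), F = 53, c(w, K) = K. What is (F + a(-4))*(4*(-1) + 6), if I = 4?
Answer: 90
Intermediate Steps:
a(b) = -4 + b (a(b) = b - 1*4 = b - 4 = -4 + b)
(F + a(-4))*(4*(-1) + 6) = (53 + (-4 - 4))*(4*(-1) + 6) = (53 - 8)*(-4 + 6) = 45*2 = 90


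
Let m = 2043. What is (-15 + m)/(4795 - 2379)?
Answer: 507/604 ≈ 0.83940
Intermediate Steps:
(-15 + m)/(4795 - 2379) = (-15 + 2043)/(4795 - 2379) = 2028/2416 = 2028*(1/2416) = 507/604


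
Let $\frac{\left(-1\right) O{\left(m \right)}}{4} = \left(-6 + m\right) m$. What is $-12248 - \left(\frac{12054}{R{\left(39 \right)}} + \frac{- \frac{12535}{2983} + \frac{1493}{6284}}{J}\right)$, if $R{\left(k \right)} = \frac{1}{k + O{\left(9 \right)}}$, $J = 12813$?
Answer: $\frac{65607924657954643}{80060629612} \approx 8.1948 \cdot 10^{5}$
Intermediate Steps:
$O{\left(m \right)} = - 4 m \left(-6 + m\right)$ ($O{\left(m \right)} = - 4 \left(-6 + m\right) m = - 4 m \left(-6 + m\right)$)
$R{\left(k \right)} = \frac{1}{-108 + k}$ ($R{\left(k \right)} = \frac{1}{k + 4 \cdot 9 \left(6 - 9\right)} = \frac{1}{k + 4 \cdot 9 \left(-3\right)} = \frac{1}{k - 108} = \frac{1}{-108 + k}$)
$-12248 - \left(\frac{12054}{R{\left(39 \right)}} + \frac{- \frac{12535}{2983} + \frac{1493}{6284}}{J}\right) = -12248 - \left(\frac{12054}{\frac{1}{-108 + 39}} + \frac{- \frac{12535}{2983} + \frac{1493}{6284}}{12813}\right) = -12248 - \left(\frac{12054}{\frac{1}{-69}} + \left(\left(-12535\right) \frac{1}{2983} + 1493 \cdot \frac{1}{6284}\right) \frac{1}{12813}\right) = -12248 - \left(\frac{12054}{- \frac{1}{69}} + \left(- \frac{12535}{2983} + \frac{1493}{6284}\right) \frac{1}{12813}\right) = -12248 - \left(12054 \left(-69\right) - \frac{24772107}{80060629612}\right) = -12248 - \left(-831726 - \frac{24772107}{80060629612}\right) = -12248 - - \frac{66588507249442419}{80060629612} = -12248 + \frac{66588507249442419}{80060629612} = \frac{65607924657954643}{80060629612}$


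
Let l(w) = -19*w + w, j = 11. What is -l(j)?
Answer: 198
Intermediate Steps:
l(w) = -18*w
-l(j) = -(-18)*11 = -1*(-198) = 198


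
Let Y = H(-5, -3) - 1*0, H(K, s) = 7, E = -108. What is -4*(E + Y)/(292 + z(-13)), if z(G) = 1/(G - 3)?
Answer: 6464/4671 ≈ 1.3839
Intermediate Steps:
Y = 7 (Y = 7 - 1*0 = 7 + 0 = 7)
z(G) = 1/(-3 + G)
-4*(E + Y)/(292 + z(-13)) = -4*(-108 + 7)/(292 + 1/(-3 - 13)) = -(-404)/(292 + 1/(-16)) = -(-404)/(292 - 1/16) = -(-404)/4671/16 = -(-404)*16/4671 = -4*(-1616/4671) = 6464/4671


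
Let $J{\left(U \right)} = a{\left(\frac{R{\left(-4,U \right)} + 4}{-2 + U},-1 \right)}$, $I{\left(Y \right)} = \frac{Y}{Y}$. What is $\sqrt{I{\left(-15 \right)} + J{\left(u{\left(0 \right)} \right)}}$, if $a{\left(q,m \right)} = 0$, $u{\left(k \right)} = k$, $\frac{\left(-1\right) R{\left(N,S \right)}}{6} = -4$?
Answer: $1$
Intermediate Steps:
$I{\left(Y \right)} = 1$
$R{\left(N,S \right)} = 24$ ($R{\left(N,S \right)} = \left(-6\right) \left(-4\right) = 24$)
$J{\left(U \right)} = 0$
$\sqrt{I{\left(-15 \right)} + J{\left(u{\left(0 \right)} \right)}} = \sqrt{1 + 0} = \sqrt{1} = 1$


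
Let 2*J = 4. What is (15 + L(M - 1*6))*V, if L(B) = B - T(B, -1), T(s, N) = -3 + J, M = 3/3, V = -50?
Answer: -550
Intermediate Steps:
J = 2 (J = (1/2)*4 = 2)
M = 1 (M = 3*(1/3) = 1)
T(s, N) = -1 (T(s, N) = -3 + 2 = -1)
L(B) = 1 + B (L(B) = B - 1*(-1) = B + 1 = 1 + B)
(15 + L(M - 1*6))*V = (15 + (1 + (1 - 1*6)))*(-50) = (15 + (1 + (1 - 6)))*(-50) = (15 + (1 - 5))*(-50) = (15 - 4)*(-50) = 11*(-50) = -550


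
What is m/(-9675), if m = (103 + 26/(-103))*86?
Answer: -21166/23175 ≈ -0.91331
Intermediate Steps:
m = 910138/103 (m = (103 + 26*(-1/103))*86 = (103 - 26/103)*86 = (10583/103)*86 = 910138/103 ≈ 8836.3)
m/(-9675) = (910138/103)/(-9675) = (910138/103)*(-1/9675) = -21166/23175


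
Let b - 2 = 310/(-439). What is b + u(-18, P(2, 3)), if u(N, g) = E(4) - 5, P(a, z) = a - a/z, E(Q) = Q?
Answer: 129/439 ≈ 0.29385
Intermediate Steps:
P(a, z) = a - a/z
u(N, g) = -1 (u(N, g) = 4 - 5 = -1)
b = 568/439 (b = 2 + 310/(-439) = 2 + 310*(-1/439) = 2 - 310/439 = 568/439 ≈ 1.2938)
b + u(-18, P(2, 3)) = 568/439 - 1 = 129/439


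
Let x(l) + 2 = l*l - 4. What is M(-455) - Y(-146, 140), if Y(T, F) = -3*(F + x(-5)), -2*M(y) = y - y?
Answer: 477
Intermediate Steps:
M(y) = 0 (M(y) = -(y - y)/2 = -½*0 = 0)
x(l) = -6 + l² (x(l) = -2 + (l*l - 4) = -2 + (l² - 4) = -2 + (-4 + l²) = -6 + l²)
Y(T, F) = -57 - 3*F (Y(T, F) = -3*(F + (-6 + (-5)²)) = -3*(F + (-6 + 25)) = -3*(F + 19) = -3*(19 + F) = -57 - 3*F)
M(-455) - Y(-146, 140) = 0 - (-57 - 3*140) = 0 - (-57 - 420) = 0 - 1*(-477) = 0 + 477 = 477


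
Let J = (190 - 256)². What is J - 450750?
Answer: -446394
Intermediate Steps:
J = 4356 (J = (-66)² = 4356)
J - 450750 = 4356 - 450750 = -446394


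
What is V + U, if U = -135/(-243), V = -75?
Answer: -670/9 ≈ -74.444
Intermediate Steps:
U = 5/9 (U = -135*(-1/243) = 5/9 ≈ 0.55556)
V + U = -75 + 5/9 = -670/9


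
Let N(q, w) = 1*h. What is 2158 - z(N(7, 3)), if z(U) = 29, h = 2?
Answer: 2129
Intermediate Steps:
N(q, w) = 2 (N(q, w) = 1*2 = 2)
2158 - z(N(7, 3)) = 2158 - 1*29 = 2158 - 29 = 2129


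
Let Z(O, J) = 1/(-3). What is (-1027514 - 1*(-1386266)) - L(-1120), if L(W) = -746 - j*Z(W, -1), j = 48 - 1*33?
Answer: 359493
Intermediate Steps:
Z(O, J) = -⅓
j = 15 (j = 48 - 33 = 15)
L(W) = -741 (L(W) = -746 - 15*(-1)/3 = -746 - 1*(-5) = -746 + 5 = -741)
(-1027514 - 1*(-1386266)) - L(-1120) = (-1027514 - 1*(-1386266)) - 1*(-741) = (-1027514 + 1386266) + 741 = 358752 + 741 = 359493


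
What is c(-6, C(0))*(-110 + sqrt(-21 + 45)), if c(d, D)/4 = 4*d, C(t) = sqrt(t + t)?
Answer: 10560 - 192*sqrt(6) ≈ 10090.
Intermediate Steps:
C(t) = sqrt(2)*sqrt(t) (C(t) = sqrt(2*t) = sqrt(2)*sqrt(t))
c(d, D) = 16*d (c(d, D) = 4*(4*d) = 16*d)
c(-6, C(0))*(-110 + sqrt(-21 + 45)) = (16*(-6))*(-110 + sqrt(-21 + 45)) = -96*(-110 + sqrt(24)) = -96*(-110 + 2*sqrt(6)) = 10560 - 192*sqrt(6)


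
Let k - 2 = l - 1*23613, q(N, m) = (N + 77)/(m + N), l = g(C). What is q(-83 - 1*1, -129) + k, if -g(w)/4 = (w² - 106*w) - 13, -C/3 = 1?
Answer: -5296664/213 ≈ -24867.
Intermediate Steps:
C = -3 (C = -3*1 = -3)
g(w) = 52 - 4*w² + 424*w (g(w) = -4*((w² - 106*w) - 13) = -4*(-13 + w² - 106*w) = 52 - 4*w² + 424*w)
l = -1256 (l = 52 - 4*(-3)² + 424*(-3) = 52 - 4*9 - 1272 = 52 - 36 - 1272 = -1256)
q(N, m) = (77 + N)/(N + m)
k = -24867 (k = 2 + (-1256 - 1*23613) = 2 + (-1256 - 23613) = 2 - 24869 = -24867)
q(-83 - 1*1, -129) + k = (77 + (-83 - 1*1))/((-83 - 1*1) - 129) - 24867 = (77 + (-83 - 1))/((-83 - 1) - 129) - 24867 = (77 - 84)/(-84 - 129) - 24867 = -7/(-213) - 24867 = -1/213*(-7) - 24867 = 7/213 - 24867 = -5296664/213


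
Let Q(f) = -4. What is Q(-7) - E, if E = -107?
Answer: 103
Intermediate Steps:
Q(-7) - E = -4 - 1*(-107) = -4 + 107 = 103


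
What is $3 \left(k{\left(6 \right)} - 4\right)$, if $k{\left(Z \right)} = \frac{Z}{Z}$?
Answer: $-9$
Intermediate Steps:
$k{\left(Z \right)} = 1$
$3 \left(k{\left(6 \right)} - 4\right) = 3 \left(1 - 4\right) = 3 \left(-3\right) = -9$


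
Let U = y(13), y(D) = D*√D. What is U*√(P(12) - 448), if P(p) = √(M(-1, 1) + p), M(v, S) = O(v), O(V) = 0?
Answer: 13*√(-5824 + 26*√3) ≈ 988.25*I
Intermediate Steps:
M(v, S) = 0
y(D) = D^(3/2)
U = 13*√13 (U = 13^(3/2) = 13*√13 ≈ 46.872)
P(p) = √p (P(p) = √(0 + p) = √p)
U*√(P(12) - 448) = (13*√13)*√(√12 - 448) = (13*√13)*√(2*√3 - 448) = (13*√13)*√(-448 + 2*√3) = 13*√13*√(-448 + 2*√3)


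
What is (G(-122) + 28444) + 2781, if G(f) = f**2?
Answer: 46109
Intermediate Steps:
(G(-122) + 28444) + 2781 = ((-122)**2 + 28444) + 2781 = (14884 + 28444) + 2781 = 43328 + 2781 = 46109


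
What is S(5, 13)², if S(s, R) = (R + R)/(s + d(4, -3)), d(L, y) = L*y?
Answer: 676/49 ≈ 13.796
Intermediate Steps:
S(s, R) = 2*R/(-12 + s) (S(s, R) = (R + R)/(s + 4*(-3)) = (2*R)/(s - 12) = (2*R)/(-12 + s) = 2*R/(-12 + s))
S(5, 13)² = (2*13/(-12 + 5))² = (2*13/(-7))² = (2*13*(-⅐))² = (-26/7)² = 676/49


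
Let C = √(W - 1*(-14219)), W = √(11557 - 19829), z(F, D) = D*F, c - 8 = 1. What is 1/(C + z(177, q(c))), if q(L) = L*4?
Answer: 1/(6372 + √(14219 + 4*I*√517)) ≈ 0.00015405 - 9.1e-9*I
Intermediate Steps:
c = 9 (c = 8 + 1 = 9)
q(L) = 4*L
W = 4*I*√517 (W = √(-8272) = 4*I*√517 ≈ 90.951*I)
C = √(14219 + 4*I*√517) (C = √(4*I*√517 - 1*(-14219)) = √(4*I*√517 + 14219) = √(14219 + 4*I*√517) ≈ 119.24 + 0.3814*I)
1/(C + z(177, q(c))) = 1/(√(14219 + 4*I*√517) + (4*9)*177) = 1/(√(14219 + 4*I*√517) + 36*177) = 1/(√(14219 + 4*I*√517) + 6372) = 1/(6372 + √(14219 + 4*I*√517))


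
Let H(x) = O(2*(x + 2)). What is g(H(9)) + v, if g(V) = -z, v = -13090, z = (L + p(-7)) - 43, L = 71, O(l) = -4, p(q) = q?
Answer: -13111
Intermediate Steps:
H(x) = -4
z = 21 (z = (71 - 7) - 43 = 64 - 43 = 21)
g(V) = -21 (g(V) = -1*21 = -21)
g(H(9)) + v = -21 - 13090 = -13111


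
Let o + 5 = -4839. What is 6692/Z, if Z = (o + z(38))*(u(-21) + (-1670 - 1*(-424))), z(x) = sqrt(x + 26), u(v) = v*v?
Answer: 239/139035 ≈ 0.0017190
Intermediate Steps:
u(v) = v**2
z(x) = sqrt(26 + x)
o = -4844 (o = -5 - 4839 = -4844)
Z = 3892980 (Z = (-4844 + sqrt(26 + 38))*((-21)**2 + (-1670 - 1*(-424))) = (-4844 + sqrt(64))*(441 + (-1670 + 424)) = (-4844 + 8)*(441 - 1246) = -4836*(-805) = 3892980)
6692/Z = 6692/3892980 = 6692*(1/3892980) = 239/139035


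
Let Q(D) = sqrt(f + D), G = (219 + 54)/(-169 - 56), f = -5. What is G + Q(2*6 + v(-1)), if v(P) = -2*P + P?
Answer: -91/75 + 2*sqrt(2) ≈ 1.6151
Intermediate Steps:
v(P) = -P
G = -91/75 (G = 273/(-225) = 273*(-1/225) = -91/75 ≈ -1.2133)
Q(D) = sqrt(-5 + D)
G + Q(2*6 + v(-1)) = -91/75 + sqrt(-5 + (2*6 - 1*(-1))) = -91/75 + sqrt(-5 + (12 + 1)) = -91/75 + sqrt(-5 + 13) = -91/75 + sqrt(8) = -91/75 + 2*sqrt(2)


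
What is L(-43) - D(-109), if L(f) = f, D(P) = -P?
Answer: -152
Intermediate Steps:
L(-43) - D(-109) = -43 - (-1)*(-109) = -43 - 1*109 = -43 - 109 = -152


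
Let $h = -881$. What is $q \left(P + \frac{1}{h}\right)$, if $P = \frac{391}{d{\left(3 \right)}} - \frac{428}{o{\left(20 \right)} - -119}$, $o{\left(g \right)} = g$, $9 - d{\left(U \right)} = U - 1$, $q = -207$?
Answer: $- \frac{9364891140}{857213} \approx -10925.0$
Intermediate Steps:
$d{\left(U \right)} = 10 - U$ ($d{\left(U \right)} = 9 - \left(U - 1\right) = 9 - \left(-1 + U\right) = 10 - U$)
$P = \frac{51353}{973}$ ($P = \frac{391}{10 - 3} - \frac{428}{20 - -119} = \frac{391}{10 - 3} - \frac{428}{20 + 119} = \frac{391}{7} - \frac{428}{139} = \frac{51353}{973} \approx 52.778$)
$q \left(P + \frac{1}{h}\right) = - 207 \left(\frac{51353}{973} + \frac{1}{-881}\right) = - 207 \left(\frac{51353}{973} - \frac{1}{881}\right) = \left(-207\right) \frac{45241020}{857213} = - \frac{9364891140}{857213}$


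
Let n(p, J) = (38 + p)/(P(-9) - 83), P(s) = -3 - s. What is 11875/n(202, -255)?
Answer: -182875/48 ≈ -3809.9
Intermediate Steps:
n(p, J) = -38/77 - p/77 (n(p, J) = (38 + p)/((-3 - 1*(-9)) - 83) = (38 + p)/((-3 + 9) - 83) = (38 + p)/(6 - 83) = (38 + p)/(-77) = (38 + p)*(-1/77) = -38/77 - p/77)
11875/n(202, -255) = 11875/(-38/77 - 1/77*202) = 11875/(-38/77 - 202/77) = 11875/(-240/77) = 11875*(-77/240) = -182875/48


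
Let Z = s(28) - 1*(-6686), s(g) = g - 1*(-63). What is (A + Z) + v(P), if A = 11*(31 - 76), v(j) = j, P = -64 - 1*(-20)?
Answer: 6238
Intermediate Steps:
s(g) = 63 + g (s(g) = g + 63 = 63 + g)
P = -44 (P = -64 + 20 = -44)
A = -495 (A = 11*(-45) = -495)
Z = 6777 (Z = (63 + 28) - 1*(-6686) = 91 + 6686 = 6777)
(A + Z) + v(P) = (-495 + 6777) - 44 = 6282 - 44 = 6238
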